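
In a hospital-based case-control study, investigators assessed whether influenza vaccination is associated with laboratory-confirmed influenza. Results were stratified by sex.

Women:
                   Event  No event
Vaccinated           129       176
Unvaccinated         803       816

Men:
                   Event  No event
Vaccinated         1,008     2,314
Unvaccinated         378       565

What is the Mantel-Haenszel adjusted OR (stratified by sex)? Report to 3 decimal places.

OR_MH = Σ(aᵢdᵢ/nᵢ) / Σ(bᵢcᵢ/nᵢ), where nᵢ is the stratum total.
Stratum 1 (Women): n = 1924; a·d/n = 129·816/1924 = 54.7110; b·c/n = 176·803/1924 = 73.4553
Stratum 2 (Men): n = 4265; a·d/n = 1008·565/4265 = 133.5334; b·c/n = 2314·378/4265 = 205.0860
OR_MH = (54.7110 + 133.5334) / (73.4553 + 205.0860) = 188.2444 / 278.5414 = 0.67582

0.676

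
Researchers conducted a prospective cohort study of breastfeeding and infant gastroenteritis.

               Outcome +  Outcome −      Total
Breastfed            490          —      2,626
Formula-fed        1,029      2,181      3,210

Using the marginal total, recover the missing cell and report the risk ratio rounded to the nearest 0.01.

0.58

The missing cell is in the exposed row: 2626 − 490 = 2136.
So a = 490, b = 2136, c = 1029, d = 2181.
RR = [a/(a+b)] / [c/(c+d)] = (490/2626) / (1029/3210) = 0.18660/0.32056 = 0.58209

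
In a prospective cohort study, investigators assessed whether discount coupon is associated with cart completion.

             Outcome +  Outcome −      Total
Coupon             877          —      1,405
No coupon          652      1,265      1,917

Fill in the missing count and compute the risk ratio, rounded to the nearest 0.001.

1.835

The missing cell is in the exposed row: 1405 − 877 = 528.
So a = 877, b = 528, c = 652, d = 1265.
RR = [a/(a+b)] / [c/(c+d)] = (877/1405) / (652/1917) = 0.62420/0.34011 = 1.83526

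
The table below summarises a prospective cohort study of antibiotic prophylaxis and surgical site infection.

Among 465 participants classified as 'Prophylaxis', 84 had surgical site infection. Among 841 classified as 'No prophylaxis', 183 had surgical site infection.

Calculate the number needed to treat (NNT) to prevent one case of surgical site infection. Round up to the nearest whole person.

28

Risk in treated group = 84/465 = 0.18065; risk in control = 183/841 = 0.21760.
Absolute risk reduction = 0.21760 − 0.18065 = 0.03695
NNT = 1 / ARR = 1 / 0.03695 = 27.061 → round up → 28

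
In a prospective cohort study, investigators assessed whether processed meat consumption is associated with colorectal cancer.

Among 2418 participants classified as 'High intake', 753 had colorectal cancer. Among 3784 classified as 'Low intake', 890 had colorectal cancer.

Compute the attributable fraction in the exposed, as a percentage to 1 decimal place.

24.5

From the description: a = 753, b = 1665, c = 890, d = 2894.
Risk in exposed = 753/2418 = 0.31141; risk in unexposed = 890/3784 = 0.23520.
RR = 0.31141/0.23520 = 1.32404
AR% = (RR − 1)/RR × 100 = (1.32404 − 1)/1.32404 × 100 = 24.4734%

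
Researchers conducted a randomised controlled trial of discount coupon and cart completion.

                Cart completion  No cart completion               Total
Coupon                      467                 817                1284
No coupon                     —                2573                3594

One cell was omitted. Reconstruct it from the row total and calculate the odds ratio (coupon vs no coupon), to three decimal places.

The missing cell is in the unexposed row: 3594 − 2573 = 1021.
So a = 467, b = 817, c = 1021, d = 2573.
OR = (a·d)/(b·c) = (467 × 2573) / (817 × 1021) = 1201591 / 834157 = 1.44049

1.440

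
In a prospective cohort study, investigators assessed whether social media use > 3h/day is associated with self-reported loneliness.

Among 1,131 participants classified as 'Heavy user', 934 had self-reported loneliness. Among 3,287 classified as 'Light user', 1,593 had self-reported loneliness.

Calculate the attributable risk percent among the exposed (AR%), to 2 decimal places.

41.31

From the description: a = 934, b = 197, c = 1593, d = 1694.
Risk in exposed = 934/1131 = 0.82582; risk in unexposed = 1593/3287 = 0.48464.
RR = 0.82582/0.48464 = 1.70399
AR% = (RR − 1)/RR × 100 = (1.70399 − 1)/1.70399 × 100 = 41.3144%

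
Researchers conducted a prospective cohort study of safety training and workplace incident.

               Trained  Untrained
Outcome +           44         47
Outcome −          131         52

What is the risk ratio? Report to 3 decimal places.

0.530

Reading the table with exposure as columns: a = 44 (Trained, case), b = 131 (Trained, non-case), c = 47 (Untrained, case), d = 52.
Risk in exposed = 44/175 = 0.25143; risk in unexposed = 47/99 = 0.47475.
RR = 0.25143 / 0.47475 = 0.52960
The risk is 47% lower among the exposed than among the unexposed.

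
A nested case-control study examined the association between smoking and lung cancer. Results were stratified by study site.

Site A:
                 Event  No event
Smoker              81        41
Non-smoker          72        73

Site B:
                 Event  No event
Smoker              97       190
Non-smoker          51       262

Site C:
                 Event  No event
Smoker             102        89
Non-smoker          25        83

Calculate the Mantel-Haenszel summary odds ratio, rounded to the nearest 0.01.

OR_MH = Σ(aᵢdᵢ/nᵢ) / Σ(bᵢcᵢ/nᵢ), where nᵢ is the stratum total.
Stratum 1 (Site A): n = 267; a·d/n = 81·73/267 = 22.1461; b·c/n = 41·72/267 = 11.0562
Stratum 2 (Site B): n = 600; a·d/n = 97·262/600 = 42.3567; b·c/n = 190·51/600 = 16.1500
Stratum 3 (Site C): n = 299; a·d/n = 102·83/299 = 28.3144; b·c/n = 89·25/299 = 7.4415
OR_MH = (22.1461 + 42.3567 + 28.3144) / (11.0562 + 16.1500 + 7.4415) = 92.8171 / 34.6477 = 2.67889

2.68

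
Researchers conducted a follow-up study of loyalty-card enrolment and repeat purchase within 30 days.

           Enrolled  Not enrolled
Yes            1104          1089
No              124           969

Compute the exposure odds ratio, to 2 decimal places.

7.92

Reading the table with exposure as columns: a = 1104 (Enrolled, case), b = 124 (Enrolled, non-case), c = 1089 (Not enrolled, case), d = 969.
OR = (a·d)/(b·c) = (1104 × 969) / (124 × 1089) = 1069776 / 135036 = 7.92215
The odds of repeat purchase within 30 days are about 7.92 times as high in the enrolled group.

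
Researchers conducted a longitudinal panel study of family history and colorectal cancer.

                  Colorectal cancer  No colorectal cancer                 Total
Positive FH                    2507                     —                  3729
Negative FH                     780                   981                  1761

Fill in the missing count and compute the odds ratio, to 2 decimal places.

2.58

The missing cell is in the exposed row: 3729 − 2507 = 1222.
So a = 2507, b = 1222, c = 780, d = 981.
OR = (a·d)/(b·c) = (2507 × 981) / (1222 × 780) = 2459367 / 953160 = 2.58022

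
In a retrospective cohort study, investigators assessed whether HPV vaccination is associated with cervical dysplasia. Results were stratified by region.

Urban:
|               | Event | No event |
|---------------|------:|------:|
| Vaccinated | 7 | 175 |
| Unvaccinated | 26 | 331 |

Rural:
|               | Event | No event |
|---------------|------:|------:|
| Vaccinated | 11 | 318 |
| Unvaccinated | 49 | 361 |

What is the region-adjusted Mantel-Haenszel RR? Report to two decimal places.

0.35

RR_MH = Σ(aᵢ·n₀ᵢ/nᵢ) / Σ(cᵢ·n₁ᵢ/nᵢ), with n₁ᵢ = aᵢ+bᵢ (exposed), n₀ᵢ = cᵢ+dᵢ (unexposed), nᵢ = n₁ᵢ+n₀ᵢ.
Stratum 1 (Urban): n₁ = 182, n₀ = 357, n = 539; a·n₀/n = 7·357/539 = 4.6364; c·n₁/n = 26·182/539 = 8.7792
Stratum 2 (Rural): n₁ = 329, n₀ = 410, n = 739; a·n₀/n = 11·410/739 = 6.1028; c·n₁/n = 49·329/739 = 21.8146
RR_MH = (4.6364 + 6.1028) / (8.7792 + 21.8146) = 10.7392 / 30.5938 = 0.35103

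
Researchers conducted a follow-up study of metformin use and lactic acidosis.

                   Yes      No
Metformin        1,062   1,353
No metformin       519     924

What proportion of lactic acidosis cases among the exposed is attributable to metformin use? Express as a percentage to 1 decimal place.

Cells: a = 1062, b = 1353, c = 519, d = 924.
Risk in exposed = 1062/2415 = 0.43975; risk in unexposed = 519/1443 = 0.35967.
RR = 0.43975/0.35967 = 1.22266
AR% = (RR − 1)/RR × 100 = (1.22266 − 1)/1.22266 × 100 = 18.2112%

18.2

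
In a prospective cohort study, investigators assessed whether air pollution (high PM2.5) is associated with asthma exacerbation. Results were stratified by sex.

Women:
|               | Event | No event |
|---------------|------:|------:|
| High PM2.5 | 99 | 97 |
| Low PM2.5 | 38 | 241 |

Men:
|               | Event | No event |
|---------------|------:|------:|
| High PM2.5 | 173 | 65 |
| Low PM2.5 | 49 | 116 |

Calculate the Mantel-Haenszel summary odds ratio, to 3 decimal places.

6.386

OR_MH = Σ(aᵢdᵢ/nᵢ) / Σ(bᵢcᵢ/nᵢ), where nᵢ is the stratum total.
Stratum 1 (Women): n = 475; a·d/n = 99·241/475 = 50.2295; b·c/n = 97·38/475 = 7.7600
Stratum 2 (Men): n = 403; a·d/n = 173·116/403 = 49.7965; b·c/n = 65·49/403 = 7.9032
OR_MH = (50.2295 + 49.7965) / (7.7600 + 7.9032) = 100.0260 / 15.6632 = 6.38604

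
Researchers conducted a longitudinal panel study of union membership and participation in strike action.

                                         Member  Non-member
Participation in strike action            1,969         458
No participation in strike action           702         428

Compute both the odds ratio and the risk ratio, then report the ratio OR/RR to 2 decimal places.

Reading the table with exposure as columns: a = 1969 (Member, case), b = 702 (Member, non-case), c = 458 (Non-member, case), d = 428.
OR = (1969·428)/(702·458) = 842732/321516 = 2.62112
Risk in exposed = 1969/2671 = 0.73718; risk in unexposed = 458/886 = 0.51693; RR = 1.42607
OR/RR = 2.62112 / 1.42607 = 1.83801
The outcome is not rare, so the OR lies further from 1 than the RR.

1.84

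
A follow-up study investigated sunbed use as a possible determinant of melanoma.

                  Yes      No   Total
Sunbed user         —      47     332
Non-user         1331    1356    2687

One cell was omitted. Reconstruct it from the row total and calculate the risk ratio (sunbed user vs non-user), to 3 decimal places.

The missing cell is in the exposed row: 332 − 47 = 285.
So a = 285, b = 47, c = 1331, d = 1356.
RR = [a/(a+b)] / [c/(c+d)] = (285/332) / (1331/2687) = 0.85843/0.49535 = 1.73299

1.733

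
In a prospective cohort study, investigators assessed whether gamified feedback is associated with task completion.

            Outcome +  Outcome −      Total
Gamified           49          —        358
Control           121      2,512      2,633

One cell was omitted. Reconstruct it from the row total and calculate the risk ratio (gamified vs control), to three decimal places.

2.978

The missing cell is in the exposed row: 358 − 49 = 309.
So a = 49, b = 309, c = 121, d = 2512.
RR = [a/(a+b)] / [c/(c+d)] = (49/358) / (121/2633) = 0.13687/0.04596 = 2.97837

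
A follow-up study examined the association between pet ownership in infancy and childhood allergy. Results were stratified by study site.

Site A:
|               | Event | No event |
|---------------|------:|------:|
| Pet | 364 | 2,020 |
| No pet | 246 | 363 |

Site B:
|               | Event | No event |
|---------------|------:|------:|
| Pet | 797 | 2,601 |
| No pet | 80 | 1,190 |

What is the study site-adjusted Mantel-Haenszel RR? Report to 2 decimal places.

RR_MH = Σ(aᵢ·n₀ᵢ/nᵢ) / Σ(cᵢ·n₁ᵢ/nᵢ), with n₁ᵢ = aᵢ+bᵢ (exposed), n₀ᵢ = cᵢ+dᵢ (unexposed), nᵢ = n₁ᵢ+n₀ᵢ.
Stratum 1 (Site A): n₁ = 2384, n₀ = 609, n = 2993; a·n₀/n = 364·609/2993 = 74.0648; c·n₁/n = 246·2384/2993 = 195.9452
Stratum 2 (Site B): n₁ = 3398, n₀ = 1270, n = 4668; a·n₀/n = 797·1270/4668 = 216.8359; c·n₁/n = 80·3398/4668 = 58.2348
RR_MH = (74.0648 + 216.8359) / (195.9452 + 58.2348) = 290.9007 / 254.1800 = 1.14447

1.14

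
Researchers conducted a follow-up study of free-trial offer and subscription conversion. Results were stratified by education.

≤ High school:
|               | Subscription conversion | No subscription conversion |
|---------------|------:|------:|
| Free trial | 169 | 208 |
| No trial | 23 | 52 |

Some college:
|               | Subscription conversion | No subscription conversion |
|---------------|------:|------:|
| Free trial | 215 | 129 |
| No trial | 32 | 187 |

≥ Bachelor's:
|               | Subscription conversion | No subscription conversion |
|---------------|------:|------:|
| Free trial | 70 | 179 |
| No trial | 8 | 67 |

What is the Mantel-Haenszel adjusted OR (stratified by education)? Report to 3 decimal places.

4.716

OR_MH = Σ(aᵢdᵢ/nᵢ) / Σ(bᵢcᵢ/nᵢ), where nᵢ is the stratum total.
Stratum 1 (≤ High school): n = 452; a·d/n = 169·52/452 = 19.4425; b·c/n = 208·23/452 = 10.5841
Stratum 2 (Some college): n = 563; a·d/n = 215·187/563 = 71.4121; b·c/n = 129·32/563 = 7.3321
Stratum 3 (≥ Bachelor's): n = 324; a·d/n = 70·67/324 = 14.4753; b·c/n = 179·8/324 = 4.4198
OR_MH = (19.4425 + 71.4121 + 14.4753) / (10.5841 + 7.3321 + 4.4198) = 105.3299 / 22.3360 = 4.71571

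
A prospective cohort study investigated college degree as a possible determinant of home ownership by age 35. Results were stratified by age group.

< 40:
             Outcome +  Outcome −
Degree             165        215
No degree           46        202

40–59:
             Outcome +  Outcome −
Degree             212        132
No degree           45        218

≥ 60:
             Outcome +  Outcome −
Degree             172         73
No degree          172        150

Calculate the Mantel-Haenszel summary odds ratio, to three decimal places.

3.664

OR_MH = Σ(aᵢdᵢ/nᵢ) / Σ(bᵢcᵢ/nᵢ), where nᵢ is the stratum total.
Stratum 1 (< 40): n = 628; a·d/n = 165·202/628 = 53.0732; b·c/n = 215·46/628 = 15.7484
Stratum 2 (40–59): n = 607; a·d/n = 212·218/607 = 76.1384; b·c/n = 132·45/607 = 9.7858
Stratum 3 (≥ 60): n = 567; a·d/n = 172·150/567 = 45.5026; b·c/n = 73·172/567 = 22.1446
OR_MH = (53.0732 + 76.1384 + 45.5026) / (15.7484 + 9.7858 + 22.1446) = 174.7143 / 47.6789 = 3.66440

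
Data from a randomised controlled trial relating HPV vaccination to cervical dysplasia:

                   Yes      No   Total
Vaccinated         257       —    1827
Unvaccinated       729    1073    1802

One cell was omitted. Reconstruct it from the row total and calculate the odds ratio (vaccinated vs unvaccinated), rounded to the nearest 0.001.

The missing cell is in the exposed row: 1827 − 257 = 1570.
So a = 257, b = 1570, c = 729, d = 1073.
OR = (a·d)/(b·c) = (257 × 1073) / (1570 × 729) = 275761 / 1144530 = 0.24094

0.241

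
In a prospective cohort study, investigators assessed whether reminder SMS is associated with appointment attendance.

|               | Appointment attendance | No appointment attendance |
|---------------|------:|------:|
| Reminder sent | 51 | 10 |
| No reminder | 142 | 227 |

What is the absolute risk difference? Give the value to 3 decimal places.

Cells: a = 51, b = 10, c = 142, d = 227.
Risk in exposed = 51/61 = 0.836066; risk in unexposed = 142/369 = 0.384824.
Risk difference = 0.836066 − 0.384824 = 0.451242

0.451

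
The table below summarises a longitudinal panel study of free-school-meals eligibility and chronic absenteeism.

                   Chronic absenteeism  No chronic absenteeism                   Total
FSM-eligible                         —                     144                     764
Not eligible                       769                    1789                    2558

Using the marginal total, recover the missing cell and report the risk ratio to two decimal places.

2.70

The missing cell is in the exposed row: 764 − 144 = 620.
So a = 620, b = 144, c = 769, d = 1789.
RR = [a/(a+b)] / [c/(c+d)] = (620/764) / (769/2558) = 0.81152/0.30063 = 2.69943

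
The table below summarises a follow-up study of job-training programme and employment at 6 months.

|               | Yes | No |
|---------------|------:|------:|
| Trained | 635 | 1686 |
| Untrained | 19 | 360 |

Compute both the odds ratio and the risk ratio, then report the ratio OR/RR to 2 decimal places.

1.31

Cells: a = 635, b = 1686, c = 19, d = 360.
OR = (635·360)/(1686·19) = 228600/32034 = 7.13617
Risk in exposed = 635/2321 = 0.27359; risk in unexposed = 19/379 = 0.05013; RR = 5.45738
OR/RR = 7.13617 / 5.45738 = 1.30762
The outcome is not rare, so the OR lies further from 1 than the RR.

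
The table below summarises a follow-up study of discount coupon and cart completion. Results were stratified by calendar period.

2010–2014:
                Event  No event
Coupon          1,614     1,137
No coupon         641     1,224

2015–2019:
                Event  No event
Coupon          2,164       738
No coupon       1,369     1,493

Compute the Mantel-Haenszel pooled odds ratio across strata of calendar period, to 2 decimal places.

2.97

OR_MH = Σ(aᵢdᵢ/nᵢ) / Σ(bᵢcᵢ/nᵢ), where nᵢ is the stratum total.
Stratum 1 (2010–2014): n = 4616; a·d/n = 1614·1224/4616 = 427.9757; b·c/n = 1137·641/4616 = 157.8893
Stratum 2 (2015–2019): n = 5764; a·d/n = 2164·1493/5764 = 560.5226; b·c/n = 738·1369/5764 = 175.2814
OR_MH = (427.9757 + 560.5226) / (157.8893 + 175.2814) = 988.4983 / 333.1707 = 2.96694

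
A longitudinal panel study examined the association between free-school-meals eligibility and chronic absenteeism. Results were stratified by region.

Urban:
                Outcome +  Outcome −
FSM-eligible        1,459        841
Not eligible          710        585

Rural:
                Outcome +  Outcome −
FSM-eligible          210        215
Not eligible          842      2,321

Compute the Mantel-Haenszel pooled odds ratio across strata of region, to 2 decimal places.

OR_MH = Σ(aᵢdᵢ/nᵢ) / Σ(bᵢcᵢ/nᵢ), where nᵢ is the stratum total.
Stratum 1 (Urban): n = 3595; a·d/n = 1459·585/3595 = 237.4172; b·c/n = 841·710/3595 = 166.0946
Stratum 2 (Rural): n = 3588; a·d/n = 210·2321/3588 = 135.8445; b·c/n = 215·842/3588 = 50.4543
OR_MH = (237.4172 + 135.8445) / (166.0946 + 50.4543) = 373.2617 / 216.5489 = 1.72368

1.72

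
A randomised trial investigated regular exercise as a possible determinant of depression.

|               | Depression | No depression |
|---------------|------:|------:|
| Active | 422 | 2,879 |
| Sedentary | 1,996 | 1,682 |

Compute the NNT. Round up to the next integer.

Risk in treated group = 422/3301 = 0.12784; risk in control = 1996/3678 = 0.54269.
Absolute risk reduction = 0.54269 − 0.12784 = 0.41485
NNT = 1 / ARR = 1 / 0.41485 = 2.411 → round up → 3

3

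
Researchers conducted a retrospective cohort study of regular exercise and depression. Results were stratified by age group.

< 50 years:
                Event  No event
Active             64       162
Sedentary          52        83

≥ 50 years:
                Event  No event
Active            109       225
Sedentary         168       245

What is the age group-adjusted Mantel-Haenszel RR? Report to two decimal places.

0.78

RR_MH = Σ(aᵢ·n₀ᵢ/nᵢ) / Σ(cᵢ·n₁ᵢ/nᵢ), with n₁ᵢ = aᵢ+bᵢ (exposed), n₀ᵢ = cᵢ+dᵢ (unexposed), nᵢ = n₁ᵢ+n₀ᵢ.
Stratum 1 (< 50 years): n₁ = 226, n₀ = 135, n = 361; a·n₀/n = 64·135/361 = 23.9335; c·n₁/n = 52·226/361 = 32.5540
Stratum 2 (≥ 50 years): n₁ = 334, n₀ = 413, n = 747; a·n₀/n = 109·413/747 = 60.2637; c·n₁/n = 168·334/747 = 75.1165
RR_MH = (23.9335 + 60.2637) / (32.5540 + 75.1165) = 84.1972 / 107.6705 = 0.78199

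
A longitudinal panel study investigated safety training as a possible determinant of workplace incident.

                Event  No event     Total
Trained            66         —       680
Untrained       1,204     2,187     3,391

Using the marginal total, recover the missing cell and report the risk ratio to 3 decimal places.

0.273

The missing cell is in the exposed row: 680 − 66 = 614.
So a = 66, b = 614, c = 1204, d = 2187.
RR = [a/(a+b)] / [c/(c+d)] = (66/680) / (1204/3391) = 0.09706/0.35506 = 0.27336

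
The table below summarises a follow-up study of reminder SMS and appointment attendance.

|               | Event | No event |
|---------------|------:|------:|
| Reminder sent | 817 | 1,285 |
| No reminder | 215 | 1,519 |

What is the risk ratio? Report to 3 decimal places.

3.135

Cells: a = 817, b = 1285, c = 215, d = 1519.
Risk in exposed = 817/2102 = 0.38868; risk in unexposed = 215/1734 = 0.12399.
RR = 0.38868 / 0.12399 = 3.13473
The risk among the exposed is 3.13 times that among the unexposed.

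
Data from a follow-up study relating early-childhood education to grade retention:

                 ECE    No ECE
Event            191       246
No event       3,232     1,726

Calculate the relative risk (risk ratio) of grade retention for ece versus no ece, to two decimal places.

Reading the table with exposure as columns: a = 191 (ECE, case), b = 3232 (ECE, non-case), c = 246 (No ECE, case), d = 1726.
Risk in exposed = 191/3423 = 0.05580; risk in unexposed = 246/1972 = 0.12475.
RR = 0.05580 / 0.12475 = 0.44730
The risk is 55% lower among the exposed than among the unexposed.

0.45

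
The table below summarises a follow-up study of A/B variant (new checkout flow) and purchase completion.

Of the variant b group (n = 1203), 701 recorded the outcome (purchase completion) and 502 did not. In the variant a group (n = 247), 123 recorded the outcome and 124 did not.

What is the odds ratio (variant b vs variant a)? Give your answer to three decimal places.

1.408

From the description: a = 701, b = 502, c = 123, d = 124.
OR = (a·d)/(b·c) = (701 × 124) / (502 × 123) = 86924 / 61746 = 1.40777
The odds of purchase completion are about 1.41 times as high in the variant b group.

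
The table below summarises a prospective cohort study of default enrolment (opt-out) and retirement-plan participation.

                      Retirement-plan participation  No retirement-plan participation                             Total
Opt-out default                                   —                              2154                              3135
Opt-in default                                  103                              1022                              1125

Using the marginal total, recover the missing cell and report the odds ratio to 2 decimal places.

4.52

The missing cell is in the exposed row: 3135 − 2154 = 981.
So a = 981, b = 2154, c = 103, d = 1022.
OR = (a·d)/(b·c) = (981 × 1022) / (2154 × 103) = 1002582 / 221862 = 4.51894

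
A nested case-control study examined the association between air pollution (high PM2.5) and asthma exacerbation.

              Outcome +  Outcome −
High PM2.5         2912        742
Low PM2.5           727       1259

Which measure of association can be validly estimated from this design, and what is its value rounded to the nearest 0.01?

Cells: a = 2912, b = 742, c = 727, d = 1259.
This is a nested case-control study: participants were sampled on outcome status, so risks in the source population cannot be estimated directly — relative risk is not valid here. The odds ratio is the appropriate measure.
OR = (a·d)/(b·c) = (2912 × 1259) / (742 × 727) = 3666208 / 539434 = 6.79640

6.80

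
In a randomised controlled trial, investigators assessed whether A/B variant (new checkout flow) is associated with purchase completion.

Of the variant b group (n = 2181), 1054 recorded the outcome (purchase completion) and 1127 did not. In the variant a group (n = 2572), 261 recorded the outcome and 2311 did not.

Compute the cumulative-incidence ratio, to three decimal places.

4.762

From the description: a = 1054, b = 1127, c = 261, d = 2311.
Risk in exposed = 1054/2181 = 0.48326; risk in unexposed = 261/2572 = 0.10148.
RR = 0.48326 / 0.10148 = 4.76229
The risk among the exposed is 4.76 times that among the unexposed.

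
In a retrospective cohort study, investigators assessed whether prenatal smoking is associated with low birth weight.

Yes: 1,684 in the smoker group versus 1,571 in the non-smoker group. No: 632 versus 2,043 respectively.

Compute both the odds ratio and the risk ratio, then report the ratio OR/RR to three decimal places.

2.072

From the description: a = 1684, b = 632, c = 1571, d = 2043.
OR = (1684·2043)/(632·1571) = 3440412/992872 = 3.46511
Risk in exposed = 1684/2316 = 0.72712; risk in unexposed = 1571/3614 = 0.43470; RR = 1.67269
OR/RR = 3.46511 / 1.67269 = 2.07158
The outcome is not rare, so the OR lies further from 1 than the RR.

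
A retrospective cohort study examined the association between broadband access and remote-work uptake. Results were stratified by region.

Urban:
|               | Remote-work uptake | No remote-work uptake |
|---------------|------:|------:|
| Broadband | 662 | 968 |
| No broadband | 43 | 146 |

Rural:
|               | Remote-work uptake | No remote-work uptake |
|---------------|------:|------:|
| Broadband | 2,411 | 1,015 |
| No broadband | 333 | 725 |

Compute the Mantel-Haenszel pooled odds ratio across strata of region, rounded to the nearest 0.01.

OR_MH = Σ(aᵢdᵢ/nᵢ) / Σ(bᵢcᵢ/nᵢ), where nᵢ is the stratum total.
Stratum 1 (Urban): n = 1819; a·d/n = 662·146/1819 = 53.1347; b·c/n = 968·43/1819 = 22.8829
Stratum 2 (Rural): n = 4484; a·d/n = 2411·725/4484 = 389.8249; b·c/n = 1015·333/4484 = 75.3780
OR_MH = (53.1347 + 389.8249) / (22.8829 + 75.3780) = 442.9596 / 98.2609 = 4.50799

4.51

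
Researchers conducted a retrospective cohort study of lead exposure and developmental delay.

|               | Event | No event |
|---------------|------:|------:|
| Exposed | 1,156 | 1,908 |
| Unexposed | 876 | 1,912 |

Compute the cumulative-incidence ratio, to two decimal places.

Cells: a = 1156, b = 1908, c = 876, d = 1912.
Risk in exposed = 1156/3064 = 0.37728; risk in unexposed = 876/2788 = 0.31420.
RR = 0.37728 / 0.31420 = 1.20076
The risk among the exposed is 1.20 times that among the unexposed.

1.20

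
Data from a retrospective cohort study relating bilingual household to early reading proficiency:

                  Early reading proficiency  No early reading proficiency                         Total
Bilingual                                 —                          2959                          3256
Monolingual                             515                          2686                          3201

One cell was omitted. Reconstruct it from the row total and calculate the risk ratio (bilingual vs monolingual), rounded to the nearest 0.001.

0.567

The missing cell is in the exposed row: 3256 − 2959 = 297.
So a = 297, b = 2959, c = 515, d = 2686.
RR = [a/(a+b)] / [c/(c+d)] = (297/3256) / (515/3201) = 0.09122/0.16089 = 0.56696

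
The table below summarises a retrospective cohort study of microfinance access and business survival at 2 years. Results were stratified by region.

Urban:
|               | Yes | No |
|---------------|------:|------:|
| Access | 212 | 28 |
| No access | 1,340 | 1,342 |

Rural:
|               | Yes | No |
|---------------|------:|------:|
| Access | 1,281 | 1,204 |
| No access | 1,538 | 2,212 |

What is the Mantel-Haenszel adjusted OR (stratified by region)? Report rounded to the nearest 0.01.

OR_MH = Σ(aᵢdᵢ/nᵢ) / Σ(bᵢcᵢ/nᵢ), where nᵢ is the stratum total.
Stratum 1 (Urban): n = 2922; a·d/n = 212·1342/2922 = 97.3662; b·c/n = 28·1340/2922 = 12.8405
Stratum 2 (Rural): n = 6235; a·d/n = 1281·2212/6235 = 454.4622; b·c/n = 1204·1538/6235 = 296.9931
OR_MH = (97.3662 + 454.4622) / (12.8405 + 296.9931) = 551.8284 / 309.8336 = 1.78105

1.78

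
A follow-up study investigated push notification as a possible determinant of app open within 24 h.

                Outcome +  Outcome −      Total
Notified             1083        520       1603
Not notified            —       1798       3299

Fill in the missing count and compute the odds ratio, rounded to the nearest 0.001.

The missing cell is in the unexposed row: 3299 − 1798 = 1501.
So a = 1083, b = 520, c = 1501, d = 1798.
OR = (a·d)/(b·c) = (1083 × 1798) / (520 × 1501) = 1947234 / 780520 = 2.49479

2.495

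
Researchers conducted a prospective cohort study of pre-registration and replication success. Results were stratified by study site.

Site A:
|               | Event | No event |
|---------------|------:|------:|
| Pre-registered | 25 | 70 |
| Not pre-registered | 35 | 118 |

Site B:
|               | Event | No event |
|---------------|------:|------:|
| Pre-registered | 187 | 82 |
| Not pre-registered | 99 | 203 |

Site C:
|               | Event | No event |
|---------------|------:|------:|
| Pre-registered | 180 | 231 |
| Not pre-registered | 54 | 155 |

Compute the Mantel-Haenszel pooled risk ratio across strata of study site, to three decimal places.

RR_MH = Σ(aᵢ·n₀ᵢ/nᵢ) / Σ(cᵢ·n₁ᵢ/nᵢ), with n₁ᵢ = aᵢ+bᵢ (exposed), n₀ᵢ = cᵢ+dᵢ (unexposed), nᵢ = n₁ᵢ+n₀ᵢ.
Stratum 1 (Site A): n₁ = 95, n₀ = 153, n = 248; a·n₀/n = 25·153/248 = 15.4234; c·n₁/n = 35·95/248 = 13.4073
Stratum 2 (Site B): n₁ = 269, n₀ = 302, n = 571; a·n₀/n = 187·302/571 = 98.9037; c·n₁/n = 99·269/571 = 46.6392
Stratum 3 (Site C): n₁ = 411, n₀ = 209, n = 620; a·n₀/n = 180·209/620 = 60.6774; c·n₁/n = 54·411/620 = 35.7968
RR_MH = (15.4234 + 98.9037 + 60.6774) / (13.4073 + 46.6392 + 35.7968) = 175.0045 / 95.8433 = 1.82594

1.826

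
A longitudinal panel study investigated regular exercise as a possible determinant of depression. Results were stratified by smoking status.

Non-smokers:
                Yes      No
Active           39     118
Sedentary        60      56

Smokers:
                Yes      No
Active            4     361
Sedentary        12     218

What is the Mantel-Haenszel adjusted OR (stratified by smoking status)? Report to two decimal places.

0.28

OR_MH = Σ(aᵢdᵢ/nᵢ) / Σ(bᵢcᵢ/nᵢ), where nᵢ is the stratum total.
Stratum 1 (Non-smokers): n = 273; a·d/n = 39·56/273 = 8.0000; b·c/n = 118·60/273 = 25.9341
Stratum 2 (Smokers): n = 595; a·d/n = 4·218/595 = 1.4655; b·c/n = 361·12/595 = 7.2807
OR_MH = (8.0000 + 1.4655) / (25.9341 + 7.2807) = 9.4655 / 33.2147 = 0.28498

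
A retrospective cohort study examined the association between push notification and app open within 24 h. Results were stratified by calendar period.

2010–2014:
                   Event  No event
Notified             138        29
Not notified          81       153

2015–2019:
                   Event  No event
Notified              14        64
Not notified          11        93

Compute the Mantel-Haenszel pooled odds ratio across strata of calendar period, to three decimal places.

OR_MH = Σ(aᵢdᵢ/nᵢ) / Σ(bᵢcᵢ/nᵢ), where nᵢ is the stratum total.
Stratum 1 (2010–2014): n = 401; a·d/n = 138·153/401 = 52.6534; b·c/n = 29·81/401 = 5.8579
Stratum 2 (2015–2019): n = 182; a·d/n = 14·93/182 = 7.1538; b·c/n = 64·11/182 = 3.8681
OR_MH = (52.6534 + 7.1538) / (5.8579 + 3.8681) = 59.8072 / 9.7260 = 6.14922

6.149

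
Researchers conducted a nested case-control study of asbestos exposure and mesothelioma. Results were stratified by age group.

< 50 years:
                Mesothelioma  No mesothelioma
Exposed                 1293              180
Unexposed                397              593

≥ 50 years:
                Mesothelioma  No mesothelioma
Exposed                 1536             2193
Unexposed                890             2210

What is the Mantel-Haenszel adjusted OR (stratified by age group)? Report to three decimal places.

OR_MH = Σ(aᵢdᵢ/nᵢ) / Σ(bᵢcᵢ/nᵢ), where nᵢ is the stratum total.
Stratum 1 (< 50 years): n = 2463; a·d/n = 1293·593/2463 = 311.3069; b·c/n = 180·397/2463 = 29.0134
Stratum 2 (≥ 50 years): n = 6829; a·d/n = 1536·2210/6829 = 497.0801; b·c/n = 2193·890/6829 = 285.8061
OR_MH = (311.3069 + 497.0801) / (29.0134 + 285.8061) = 808.3870 / 314.8195 = 2.56778

2.568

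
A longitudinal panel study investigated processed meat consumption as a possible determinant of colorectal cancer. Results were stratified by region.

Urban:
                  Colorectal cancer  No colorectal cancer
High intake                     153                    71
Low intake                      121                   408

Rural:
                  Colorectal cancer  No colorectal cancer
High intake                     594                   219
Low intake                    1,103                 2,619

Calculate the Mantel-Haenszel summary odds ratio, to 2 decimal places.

OR_MH = Σ(aᵢdᵢ/nᵢ) / Σ(bᵢcᵢ/nᵢ), where nᵢ is the stratum total.
Stratum 1 (Urban): n = 753; a·d/n = 153·408/753 = 82.9004; b·c/n = 71·121/753 = 11.4090
Stratum 2 (Rural): n = 4535; a·d/n = 594·2619/4535 = 343.0399; b·c/n = 219·1103/4535 = 53.2650
OR_MH = (82.9004 + 343.0399) / (11.4090 + 53.2650) = 425.9403 / 64.6741 = 6.58595

6.59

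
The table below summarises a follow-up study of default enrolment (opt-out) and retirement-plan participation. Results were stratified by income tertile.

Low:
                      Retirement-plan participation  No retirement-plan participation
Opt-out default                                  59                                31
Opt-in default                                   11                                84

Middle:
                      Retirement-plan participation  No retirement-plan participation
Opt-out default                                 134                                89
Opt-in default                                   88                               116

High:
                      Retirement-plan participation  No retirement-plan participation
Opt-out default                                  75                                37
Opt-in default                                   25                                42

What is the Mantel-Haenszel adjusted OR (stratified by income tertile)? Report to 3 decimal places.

3.187

OR_MH = Σ(aᵢdᵢ/nᵢ) / Σ(bᵢcᵢ/nᵢ), where nᵢ is the stratum total.
Stratum 1 (Low): n = 185; a·d/n = 59·84/185 = 26.7892; b·c/n = 31·11/185 = 1.8432
Stratum 2 (Middle): n = 427; a·d/n = 134·116/427 = 36.4028; b·c/n = 89·88/427 = 18.3419
Stratum 3 (High): n = 179; a·d/n = 75·42/179 = 17.5978; b·c/n = 37·25/179 = 5.1676
OR_MH = (26.7892 + 36.4028 + 17.5978) / (1.8432 + 18.3419 + 5.1676) = 80.7898 / 25.3528 = 3.18663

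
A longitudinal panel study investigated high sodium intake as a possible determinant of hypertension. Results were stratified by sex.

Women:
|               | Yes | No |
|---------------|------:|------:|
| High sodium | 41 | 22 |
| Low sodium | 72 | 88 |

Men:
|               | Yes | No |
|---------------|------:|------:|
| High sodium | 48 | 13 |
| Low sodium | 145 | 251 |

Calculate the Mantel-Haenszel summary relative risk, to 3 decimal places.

RR_MH = Σ(aᵢ·n₀ᵢ/nᵢ) / Σ(cᵢ·n₁ᵢ/nᵢ), with n₁ᵢ = aᵢ+bᵢ (exposed), n₀ᵢ = cᵢ+dᵢ (unexposed), nᵢ = n₁ᵢ+n₀ᵢ.
Stratum 1 (Women): n₁ = 63, n₀ = 160, n = 223; a·n₀/n = 41·160/223 = 29.4170; c·n₁/n = 72·63/223 = 20.3408
Stratum 2 (Men): n₁ = 61, n₀ = 396, n = 457; a·n₀/n = 48·396/457 = 41.5930; c·n₁/n = 145·61/457 = 19.3545
RR_MH = (29.4170 + 41.5930) / (20.3408 + 19.3545) = 71.0100 / 39.6953 = 1.78888

1.789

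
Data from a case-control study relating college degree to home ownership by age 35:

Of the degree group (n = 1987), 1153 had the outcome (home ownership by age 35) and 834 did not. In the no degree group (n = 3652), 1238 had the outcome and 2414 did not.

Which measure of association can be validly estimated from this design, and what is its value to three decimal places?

2.696

From the description: a = 1153, b = 834, c = 1238, d = 2414.
This is a case-control study: participants were sampled on outcome status, so risks in the source population cannot be estimated directly — relative risk is not valid here. The odds ratio is the appropriate measure.
OR = (a·d)/(b·c) = (1153 × 2414) / (834 × 1238) = 2783342 / 1032492 = 2.69575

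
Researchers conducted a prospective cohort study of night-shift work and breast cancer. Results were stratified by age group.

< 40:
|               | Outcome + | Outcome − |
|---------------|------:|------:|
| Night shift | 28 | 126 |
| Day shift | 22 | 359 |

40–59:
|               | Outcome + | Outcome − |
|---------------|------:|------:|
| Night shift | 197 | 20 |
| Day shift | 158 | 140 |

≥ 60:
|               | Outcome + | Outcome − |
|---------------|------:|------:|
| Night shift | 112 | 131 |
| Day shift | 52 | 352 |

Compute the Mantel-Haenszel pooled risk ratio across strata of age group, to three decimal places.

RR_MH = Σ(aᵢ·n₀ᵢ/nᵢ) / Σ(cᵢ·n₁ᵢ/nᵢ), with n₁ᵢ = aᵢ+bᵢ (exposed), n₀ᵢ = cᵢ+dᵢ (unexposed), nᵢ = n₁ᵢ+n₀ᵢ.
Stratum 1 (< 40): n₁ = 154, n₀ = 381, n = 535; a·n₀/n = 28·381/535 = 19.9402; c·n₁/n = 22·154/535 = 6.3327
Stratum 2 (40–59): n₁ = 217, n₀ = 298, n = 515; a·n₀/n = 197·298/515 = 113.9922; c·n₁/n = 158·217/515 = 66.5748
Stratum 3 (≥ 60): n₁ = 243, n₀ = 404, n = 647; a·n₀/n = 112·404/647 = 69.9351; c·n₁/n = 52·243/647 = 19.5301
RR_MH = (19.9402 + 113.9922 + 69.9351) / (6.3327 + 66.5748 + 19.5301) = 203.8675 / 92.4376 = 2.20546

2.205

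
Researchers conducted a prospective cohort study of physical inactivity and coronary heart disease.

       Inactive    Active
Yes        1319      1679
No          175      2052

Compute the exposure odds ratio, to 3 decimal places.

9.212

Reading the table with exposure as columns: a = 1319 (Inactive, case), b = 175 (Inactive, non-case), c = 1679 (Active, case), d = 2052.
OR = (a·d)/(b·c) = (1319 × 2052) / (175 × 1679) = 2706588 / 293825 = 9.21156
The odds of coronary heart disease are about 9.21 times as high in the inactive group.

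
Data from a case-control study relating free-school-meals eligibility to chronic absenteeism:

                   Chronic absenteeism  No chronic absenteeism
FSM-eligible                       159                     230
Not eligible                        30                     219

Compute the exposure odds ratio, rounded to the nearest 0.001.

5.047

Cells: a = 159, b = 230, c = 30, d = 219.
OR = (a·d)/(b·c) = (159 × 219) / (230 × 30) = 34821 / 6900 = 5.04652
The odds of chronic absenteeism are about 5.05 times as high in the fsm-eligible group.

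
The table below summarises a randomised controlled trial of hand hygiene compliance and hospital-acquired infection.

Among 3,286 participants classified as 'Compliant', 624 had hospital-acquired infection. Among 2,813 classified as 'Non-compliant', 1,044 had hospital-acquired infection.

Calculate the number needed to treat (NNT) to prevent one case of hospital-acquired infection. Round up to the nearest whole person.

6

Risk in treated group = 624/3286 = 0.18990; risk in control = 1044/2813 = 0.37113.
Absolute risk reduction = 0.37113 − 0.18990 = 0.18124
NNT = 1 / ARR = 1 / 0.18124 = 5.518 → round up → 6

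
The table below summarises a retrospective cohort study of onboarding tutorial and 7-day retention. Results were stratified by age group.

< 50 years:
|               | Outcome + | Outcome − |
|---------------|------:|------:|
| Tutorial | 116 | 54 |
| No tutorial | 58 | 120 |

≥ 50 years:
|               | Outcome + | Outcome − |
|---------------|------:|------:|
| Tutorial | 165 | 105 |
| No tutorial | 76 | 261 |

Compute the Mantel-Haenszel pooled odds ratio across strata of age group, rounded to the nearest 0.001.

OR_MH = Σ(aᵢdᵢ/nᵢ) / Σ(bᵢcᵢ/nᵢ), where nᵢ is the stratum total.
Stratum 1 (< 50 years): n = 348; a·d/n = 116·120/348 = 40.0000; b·c/n = 54·58/348 = 9.0000
Stratum 2 (≥ 50 years): n = 607; a·d/n = 165·261/607 = 70.9473; b·c/n = 105·76/607 = 13.1466
OR_MH = (40.0000 + 70.9473) / (9.0000 + 13.1466) = 110.9473 / 22.1466 = 5.00967

5.010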